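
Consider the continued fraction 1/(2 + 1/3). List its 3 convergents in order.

Using the convergent recurrence p_i = a_i*p_{i-1} + p_{i-2}, q_i = a_i*q_{i-1} + q_{i-2} with p_{-2}=0, p_{-1}=1, q_{-2}=1, q_{-1}=0:
  i=0: a_0=0, p_0 = 0*1 + 0 = 0, q_0 = 0*0 + 1 = 1.
  i=1: a_1=2, p_1 = 2*0 + 1 = 1, q_1 = 2*1 + 0 = 2.
  i=2: a_2=3, p_2 = 3*1 + 0 = 3, q_2 = 3*2 + 1 = 7.

0/1, 1/2, 3/7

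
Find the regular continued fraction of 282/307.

[0; 1, 11, 3, 1, 1, 3]

Run the Euclidean algorithm on 282 and 307; the successive quotients are the partial quotients a_0, a_1, ... (each step inverts the fractional part left over by the previous one):
  282 = 0*307 + 282, so a_0 = 0.
  307 = 1*282 + 25, so a_1 = 1.
  282 = 11*25 + 7, so a_2 = 11.
  25 = 3*7 + 4, so a_3 = 3.
  7 = 1*4 + 3, so a_4 = 1.
  4 = 1*3 + 1, so a_5 = 1.
  3 = 3*1 + 0, so a_6 = 3.
The remainder reaches 0 after 7 divisions, so the expansion has 7 partial quotients, read off in order.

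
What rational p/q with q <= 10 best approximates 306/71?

43/10

Expand x = 306/71 as a continued fraction with the Euclidean algorithm:
  306 = 4*71 + 22, so a_0 = 4.
  71 = 3*22 + 5, so a_1 = 3.
  22 = 4*5 + 2, so a_2 = 4.
  5 = 2*2 + 1, so a_3 = 2.
  2 = 2*1 + 0, so a_4 = 2.
so x = [4; 3, 4, 2, 2].
Convergents (p_i = a_i*p_{i-1} + p_{i-2}, q_i = a_i*q_{i-1} + q_{i-2} with p_{-2}=0, p_{-1}=1, q_{-2}=1, q_{-1}=0), until the denominator exceeds 10:
  i=0: a_0=4, p_0 = 4*1 + 0 = 4, q_0 = 4*0 + 1 = 1.
  i=1: a_1=3, p_1 = 3*4 + 1 = 13, q_1 = 3*1 + 0 = 3.
  i=2: a_2=4, p_2 = 4*13 + 4 = 56, q_2 = 4*3 + 1 = 13.
q_2 = 13 > 10, so the last convergent with denominator <= 10 is p_1/q_1 = 13/3.
The closest fraction with denominator <= 10 is either p_1/q_1 or the intermediate fraction (k*p_1 + p_0)/(k*q_1 + q_0) with the largest k >= 1 whose denominator stays <= 10; these approach x as k grows, and every other convergent or intermediate fraction in range is farther away.
Largest k: floor((10 - q_0)/q_1) = floor((10 - 1)/3) = 3.
That gives (3*13 + 4)/(3*3 + 1) = 43/10.
Compare the errors: |x - 13/3| = |306*3 - 13*71|/(71*3) = 5/213, and |x - 43/10| = |306*10 - 43*71|/(71*10) = 7/710.
Cross-multiplying, 7*213 = 1491 < 3550 = 5*710, so 7/710 is smaller: the intermediate fraction 43/10 is closer to x than 13/3.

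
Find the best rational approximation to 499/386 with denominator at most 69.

Expand x = 499/386 as a continued fraction with the Euclidean algorithm:
  499 = 1*386 + 113, so a_0 = 1.
  386 = 3*113 + 47, so a_1 = 3.
  113 = 2*47 + 19, so a_2 = 2.
  47 = 2*19 + 9, so a_3 = 2.
  19 = 2*9 + 1, so a_4 = 2.
  9 = 9*1 + 0, so a_5 = 9.
so x = [1; 3, 2, 2, 2, 9].
Convergents (p_i = a_i*p_{i-1} + p_{i-2}, q_i = a_i*q_{i-1} + q_{i-2} with p_{-2}=0, p_{-1}=1, q_{-2}=1, q_{-1}=0), until the denominator exceeds 69:
  i=0: a_0=1, p_0 = 1*1 + 0 = 1, q_0 = 1*0 + 1 = 1.
  i=1: a_1=3, p_1 = 3*1 + 1 = 4, q_1 = 3*1 + 0 = 3.
  i=2: a_2=2, p_2 = 2*4 + 1 = 9, q_2 = 2*3 + 1 = 7.
  i=3: a_3=2, p_3 = 2*9 + 4 = 22, q_3 = 2*7 + 3 = 17.
  i=4: a_4=2, p_4 = 2*22 + 9 = 53, q_4 = 2*17 + 7 = 41.
  i=5: a_5=9, p_5 = 9*53 + 22 = 499, q_5 = 9*41 + 17 = 386.
q_5 = 386 > 69, so the last convergent with denominator <= 69 is p_4/q_4 = 53/41.
The closest fraction with denominator <= 69 is either p_4/q_4 or the intermediate fraction (k*p_4 + p_3)/(k*q_4 + q_3) with the largest k >= 1 whose denominator stays <= 69; these approach x as k grows, and every other convergent or intermediate fraction in range is farther away.
Largest k: floor((69 - q_3)/q_4) = floor((69 - 17)/41) = 1.
That gives (1*53 + 22)/(1*41 + 17) = 75/58.
Compare the errors: |x - 53/41| = |499*41 - 53*386|/(386*41) = 1/15826, and |x - 75/58| = |499*58 - 75*386|/(386*58) = 8/22388.
Cross-multiplying, 1*22388 = 22388 < 126608 = 8*15826, so 1/15826 is smaller: the convergent 53/41 is closer to x than 75/58.

53/41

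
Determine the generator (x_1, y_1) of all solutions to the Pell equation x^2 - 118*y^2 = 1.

First expand sqrt(118) as a continued fraction. With x_i = (sqrt(118) + m_i)/d_i and (m_0, d_0) = (0, 1): a_0 = floor(sqrt(118)) = 10, since 10^2 = 100 <= 118 < 121 = 11^2.
Iterate m_{i+1} = d_i*a_i - m_i, d_{i+1} = (118 - m_{i+1}^2)/d_i, a_{i+1} = floor((a_0 + m_{i+1})/d_{i+1}):
  m_1 = 1*10 - 0 = 10, d_1 = (118 - 10^2)/1 = 18/1 = 18, a_1 = floor((10 + 10)/18) = 1.
  m_2 = 18*1 - 10 = 8, d_2 = (118 - 8^2)/18 = 54/18 = 3, a_2 = floor((10 + 8)/3) = 6.
  m_3 = 3*6 - 8 = 10, d_3 = (118 - 10^2)/3 = 18/3 = 6, a_3 = floor((10 + 10)/6) = 3.
  m_4 = 6*3 - 10 = 8, d_4 = (118 - 8^2)/6 = 54/6 = 9, a_4 = floor((10 + 8)/9) = 2.
  m_5 = 9*2 - 8 = 10, d_5 = (118 - 10^2)/9 = 18/9 = 2, a_5 = floor((10 + 10)/2) = 10.
  m_6 = 2*10 - 10 = 10, d_6 = (118 - 10^2)/2 = 18/2 = 9, a_6 = floor((10 + 10)/9) = 2.
  m_7 = 9*2 - 10 = 8, d_7 = (118 - 8^2)/9 = 54/9 = 6, a_7 = floor((10 + 8)/6) = 3.
  m_8 = 6*3 - 8 = 10, d_8 = (118 - 10^2)/6 = 18/6 = 3, a_8 = floor((10 + 10)/3) = 6.
  m_9 = 3*6 - 10 = 8, d_9 = (118 - 8^2)/3 = 54/3 = 18, a_9 = floor((10 + 8)/18) = 1.
  m_10 = 18*1 - 8 = 10, d_10 = (118 - 10^2)/18 = 18/18 = 1, a_10 = floor((10 + 10)/1) = 20.
  m_11 = 1*20 - 10 = 10, d_11 = (118 - 10^2)/1 = 18/1 = 18: (m_11, d_11) = (m_1, d_1) = (10, 18), so from here the quotients repeat a_1, ..., a_10; the period length is 10.
So sqrt(118) = [10; (1, 6, 3, 2, 10, 2, 3, 6, 1, 20)] with period length k = 10.
k is even, so the fundamental solution of x^2 - 118y^2 = 1 is (p_{k-1}, q_{k-1}) = (p_9, q_9); compute convergents through index 9.
Convergents (p_i = a_i*p_{i-1} + p_{i-2}, q_i = a_i*q_{i-1} + q_{i-2} with p_{-2}=0, p_{-1}=1, q_{-2}=1, q_{-1}=0):
  i=0: a_0=10, p_0 = 10*1 + 0 = 10, q_0 = 10*0 + 1 = 1.
  i=1: a_1=1, p_1 = 1*10 + 1 = 11, q_1 = 1*1 + 0 = 1.
  i=2: a_2=6, p_2 = 6*11 + 10 = 76, q_2 = 6*1 + 1 = 7.
  i=3: a_3=3, p_3 = 3*76 + 11 = 239, q_3 = 3*7 + 1 = 22.
  i=4: a_4=2, p_4 = 2*239 + 76 = 554, q_4 = 2*22 + 7 = 51.
  i=5: a_5=10, p_5 = 10*554 + 239 = 5779, q_5 = 10*51 + 22 = 532.
  i=6: a_6=2, p_6 = 2*5779 + 554 = 12112, q_6 = 2*532 + 51 = 1115.
  i=7: a_7=3, p_7 = 3*12112 + 5779 = 42115, q_7 = 3*1115 + 532 = 3877.
  i=8: a_8=6, p_8 = 6*42115 + 12112 = 264802, q_8 = 6*3877 + 1115 = 24377.
  i=9: a_9=1, p_9 = 1*264802 + 42115 = 306917, q_9 = 1*24377 + 3877 = 28254.
Check: 306917^2 - 118*28254^2 = 94198044889 - 94198044888 = 1, so (x, y) = (306917, 28254) solves the equation, and by the theorem it is the least positive solution.

(x, y) = (306917, 28254)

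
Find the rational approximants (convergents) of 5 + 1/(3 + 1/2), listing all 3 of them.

Using the convergent recurrence p_i = a_i*p_{i-1} + p_{i-2}, q_i = a_i*q_{i-1} + q_{i-2} with p_{-2}=0, p_{-1}=1, q_{-2}=1, q_{-1}=0:
  i=0: a_0=5, p_0 = 5*1 + 0 = 5, q_0 = 5*0 + 1 = 1.
  i=1: a_1=3, p_1 = 3*5 + 1 = 16, q_1 = 3*1 + 0 = 3.
  i=2: a_2=2, p_2 = 2*16 + 5 = 37, q_2 = 2*3 + 1 = 7.

5/1, 16/3, 37/7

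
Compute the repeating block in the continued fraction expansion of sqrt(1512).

Write x_i = (sqrt(1512) + m_i)/d_i with (m_0, d_0) = (0, 1). a_0 = floor(sqrt(1512)) = 38, since 38^2 = 1444 <= 1512 < 1521 = 39^2.
Iterate m_{i+1} = d_i*a_i - m_i, d_{i+1} = (1512 - m_{i+1}^2)/d_i, a_{i+1} = floor((a_0 + m_{i+1})/d_{i+1}):
  m_1 = 1*38 - 0 = 38, d_1 = (1512 - 38^2)/1 = 68/1 = 68, a_1 = floor((38 + 38)/68) = 1.
  m_2 = 68*1 - 38 = 30, d_2 = (1512 - 30^2)/68 = 612/68 = 9, a_2 = floor((38 + 30)/9) = 7.
  m_3 = 9*7 - 30 = 33, d_3 = (1512 - 33^2)/9 = 423/9 = 47, a_3 = floor((38 + 33)/47) = 1.
  m_4 = 47*1 - 33 = 14, d_4 = (1512 - 14^2)/47 = 1316/47 = 28, a_4 = floor((38 + 14)/28) = 1.
  m_5 = 28*1 - 14 = 14, d_5 = (1512 - 14^2)/28 = 1316/28 = 47, a_5 = floor((38 + 14)/47) = 1.
  m_6 = 47*1 - 14 = 33, d_6 = (1512 - 33^2)/47 = 423/47 = 9, a_6 = floor((38 + 33)/9) = 7.
  m_7 = 9*7 - 33 = 30, d_7 = (1512 - 30^2)/9 = 612/9 = 68, a_7 = floor((38 + 30)/68) = 1.
  m_8 = 68*1 - 30 = 38, d_8 = (1512 - 38^2)/68 = 68/68 = 1, a_8 = floor((38 + 38)/1) = 76.
  m_9 = 1*76 - 38 = 38, d_9 = (1512 - 38^2)/1 = 68/1 = 68: (m_9, d_9) = (m_1, d_1) = (38, 68), so from here the quotients repeat a_1, ..., a_8; the period length is 8.
Hence the expansion of sqrt(1512) is a_0 = 38 followed by the repeating block 1, 7, 1, 1, 1, 7, 1, 76 (period 8).

[38; (1, 7, 1, 1, 1, 7, 1, 76)]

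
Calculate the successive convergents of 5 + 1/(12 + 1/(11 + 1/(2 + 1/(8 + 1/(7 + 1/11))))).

5/1, 61/12, 676/133, 1413/278, 11980/2357, 85273/16777, 949983/186904

Using the convergent recurrence p_i = a_i*p_{i-1} + p_{i-2}, q_i = a_i*q_{i-1} + q_{i-2} with p_{-2}=0, p_{-1}=1, q_{-2}=1, q_{-1}=0:
  i=0: a_0=5, p_0 = 5*1 + 0 = 5, q_0 = 5*0 + 1 = 1.
  i=1: a_1=12, p_1 = 12*5 + 1 = 61, q_1 = 12*1 + 0 = 12.
  i=2: a_2=11, p_2 = 11*61 + 5 = 676, q_2 = 11*12 + 1 = 133.
  i=3: a_3=2, p_3 = 2*676 + 61 = 1413, q_3 = 2*133 + 12 = 278.
  i=4: a_4=8, p_4 = 8*1413 + 676 = 11980, q_4 = 8*278 + 133 = 2357.
  i=5: a_5=7, p_5 = 7*11980 + 1413 = 85273, q_5 = 7*2357 + 278 = 16777.
  i=6: a_6=11, p_6 = 11*85273 + 11980 = 949983, q_6 = 11*16777 + 2357 = 186904.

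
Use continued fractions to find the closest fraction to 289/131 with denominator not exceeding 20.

42/19

Expand x = 289/131 as a continued fraction with the Euclidean algorithm:
  289 = 2*131 + 27, so a_0 = 2.
  131 = 4*27 + 23, so a_1 = 4.
  27 = 1*23 + 4, so a_2 = 1.
  23 = 5*4 + 3, so a_3 = 5.
  4 = 1*3 + 1, so a_4 = 1.
  3 = 3*1 + 0, so a_5 = 3.
so x = [2; 4, 1, 5, 1, 3].
Convergents (p_i = a_i*p_{i-1} + p_{i-2}, q_i = a_i*q_{i-1} + q_{i-2} with p_{-2}=0, p_{-1}=1, q_{-2}=1, q_{-1}=0), until the denominator exceeds 20:
  i=0: a_0=2, p_0 = 2*1 + 0 = 2, q_0 = 2*0 + 1 = 1.
  i=1: a_1=4, p_1 = 4*2 + 1 = 9, q_1 = 4*1 + 0 = 4.
  i=2: a_2=1, p_2 = 1*9 + 2 = 11, q_2 = 1*4 + 1 = 5.
  i=3: a_3=5, p_3 = 5*11 + 9 = 64, q_3 = 5*5 + 4 = 29.
q_3 = 29 > 20, so the last convergent with denominator <= 20 is p_2/q_2 = 11/5.
The closest fraction with denominator <= 20 is either p_2/q_2 or the intermediate fraction (k*p_2 + p_1)/(k*q_2 + q_1) with the largest k >= 1 whose denominator stays <= 20; these approach x as k grows, and every other convergent or intermediate fraction in range is farther away.
Largest k: floor((20 - q_1)/q_2) = floor((20 - 4)/5) = 3.
That gives (3*11 + 9)/(3*5 + 4) = 42/19.
Compare the errors: |x - 11/5| = |289*5 - 11*131|/(131*5) = 4/655, and |x - 42/19| = |289*19 - 42*131|/(131*19) = 11/2489.
Cross-multiplying, 11*655 = 7205 < 9956 = 4*2489, so 11/2489 is smaller: the intermediate fraction 42/19 is closer to x than 11/5.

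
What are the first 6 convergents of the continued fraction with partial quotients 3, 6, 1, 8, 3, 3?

3/1, 19/6, 22/7, 195/62, 607/193, 2016/641

Using the convergent recurrence p_i = a_i*p_{i-1} + p_{i-2}, q_i = a_i*q_{i-1} + q_{i-2} with p_{-2}=0, p_{-1}=1, q_{-2}=1, q_{-1}=0:
  i=0: a_0=3, p_0 = 3*1 + 0 = 3, q_0 = 3*0 + 1 = 1.
  i=1: a_1=6, p_1 = 6*3 + 1 = 19, q_1 = 6*1 + 0 = 6.
  i=2: a_2=1, p_2 = 1*19 + 3 = 22, q_2 = 1*6 + 1 = 7.
  i=3: a_3=8, p_3 = 8*22 + 19 = 195, q_3 = 8*7 + 6 = 62.
  i=4: a_4=3, p_4 = 3*195 + 22 = 607, q_4 = 3*62 + 7 = 193.
  i=5: a_5=3, p_5 = 3*607 + 195 = 2016, q_5 = 3*193 + 62 = 641.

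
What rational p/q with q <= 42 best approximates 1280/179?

236/33

Expand x = 1280/179 as a continued fraction with the Euclidean algorithm:
  1280 = 7*179 + 27, so a_0 = 7.
  179 = 6*27 + 17, so a_1 = 6.
  27 = 1*17 + 10, so a_2 = 1.
  17 = 1*10 + 7, so a_3 = 1.
  10 = 1*7 + 3, so a_4 = 1.
  7 = 2*3 + 1, so a_5 = 2.
  3 = 3*1 + 0, so a_6 = 3.
so x = [7; 6, 1, 1, 1, 2, 3].
Convergents (p_i = a_i*p_{i-1} + p_{i-2}, q_i = a_i*q_{i-1} + q_{i-2} with p_{-2}=0, p_{-1}=1, q_{-2}=1, q_{-1}=0), until the denominator exceeds 42:
  i=0: a_0=7, p_0 = 7*1 + 0 = 7, q_0 = 7*0 + 1 = 1.
  i=1: a_1=6, p_1 = 6*7 + 1 = 43, q_1 = 6*1 + 0 = 6.
  i=2: a_2=1, p_2 = 1*43 + 7 = 50, q_2 = 1*6 + 1 = 7.
  i=3: a_3=1, p_3 = 1*50 + 43 = 93, q_3 = 1*7 + 6 = 13.
  i=4: a_4=1, p_4 = 1*93 + 50 = 143, q_4 = 1*13 + 7 = 20.
  i=5: a_5=2, p_5 = 2*143 + 93 = 379, q_5 = 2*20 + 13 = 53.
q_5 = 53 > 42, so the last convergent with denominator <= 42 is p_4/q_4 = 143/20.
The closest fraction with denominator <= 42 is either p_4/q_4 or the intermediate fraction (k*p_4 + p_3)/(k*q_4 + q_3) with the largest k >= 1 whose denominator stays <= 42; these approach x as k grows, and every other convergent or intermediate fraction in range is farther away.
Largest k: floor((42 - q_3)/q_4) = floor((42 - 13)/20) = 1.
That gives (1*143 + 93)/(1*20 + 13) = 236/33.
Compare the errors: |x - 143/20| = |1280*20 - 143*179|/(179*20) = 3/3580, and |x - 236/33| = |1280*33 - 236*179|/(179*33) = 4/5907.
Cross-multiplying, 4*3580 = 14320 < 17721 = 3*5907, so 4/5907 is smaller: the intermediate fraction 236/33 is closer to x than 143/20.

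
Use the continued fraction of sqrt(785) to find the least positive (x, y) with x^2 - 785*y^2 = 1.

(x, y) = (1569, 56)

First expand sqrt(785) as a continued fraction. With x_i = (sqrt(785) + m_i)/d_i and (m_0, d_0) = (0, 1): a_0 = floor(sqrt(785)) = 28, since 28^2 = 784 <= 785 < 841 = 29^2.
Iterate m_{i+1} = d_i*a_i - m_i, d_{i+1} = (785 - m_{i+1}^2)/d_i, a_{i+1} = floor((a_0 + m_{i+1})/d_{i+1}):
  m_1 = 1*28 - 0 = 28, d_1 = (785 - 28^2)/1 = 1/1 = 1, a_1 = floor((28 + 28)/1) = 56.
  m_2 = 1*56 - 28 = 28, d_2 = (785 - 28^2)/1 = 1/1 = 1: (m_2, d_2) = (m_1, d_1) = (28, 1), so from here the quotient a_1 repeats; the period length is 1.
So sqrt(785) = [28; (56)] with period length k = 1.
k is odd, so (p_{k-1}, q_{k-1}) only solves x^2 - 785y^2 = -1 and the fundamental solution of x^2 - 785y^2 = 1 is (p_{2k-1}, q_{2k-1}) = (p_1, q_1); compute convergents through index 1, running through the period twice.
Convergents (p_i = a_i*p_{i-1} + p_{i-2}, q_i = a_i*q_{i-1} + q_{i-2} with p_{-2}=0, p_{-1}=1, q_{-2}=1, q_{-1}=0):
  i=0: a_0=28, p_0 = 28*1 + 0 = 28, q_0 = 28*0 + 1 = 1.
  i=1: a_1=56, p_1 = 56*28 + 1 = 1569, q_1 = 56*1 + 0 = 56.
Indeed p_0^2 - 785*q_0^2 = 784 - 785 = -1, not +1.
Check: 1569^2 - 785*56^2 = 2461761 - 2461760 = 1, so (x, y) = (1569, 56) solves the equation, and by the theorem it is the least positive solution.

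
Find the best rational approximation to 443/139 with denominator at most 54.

51/16

Expand x = 443/139 as a continued fraction with the Euclidean algorithm:
  443 = 3*139 + 26, so a_0 = 3.
  139 = 5*26 + 9, so a_1 = 5.
  26 = 2*9 + 8, so a_2 = 2.
  9 = 1*8 + 1, so a_3 = 1.
  8 = 8*1 + 0, so a_4 = 8.
so x = [3; 5, 2, 1, 8].
Convergents (p_i = a_i*p_{i-1} + p_{i-2}, q_i = a_i*q_{i-1} + q_{i-2} with p_{-2}=0, p_{-1}=1, q_{-2}=1, q_{-1}=0), until the denominator exceeds 54:
  i=0: a_0=3, p_0 = 3*1 + 0 = 3, q_0 = 3*0 + 1 = 1.
  i=1: a_1=5, p_1 = 5*3 + 1 = 16, q_1 = 5*1 + 0 = 5.
  i=2: a_2=2, p_2 = 2*16 + 3 = 35, q_2 = 2*5 + 1 = 11.
  i=3: a_3=1, p_3 = 1*35 + 16 = 51, q_3 = 1*11 + 5 = 16.
  i=4: a_4=8, p_4 = 8*51 + 35 = 443, q_4 = 8*16 + 11 = 139.
q_4 = 139 > 54, so the last convergent with denominator <= 54 is p_3/q_3 = 51/16.
The closest fraction with denominator <= 54 is either p_3/q_3 or the intermediate fraction (k*p_3 + p_2)/(k*q_3 + q_2) with the largest k >= 1 whose denominator stays <= 54; these approach x as k grows, and every other convergent or intermediate fraction in range is farther away.
Largest k: floor((54 - q_2)/q_3) = floor((54 - 11)/16) = 2.
That gives (2*51 + 35)/(2*16 + 11) = 137/43.
Compare the errors: |x - 51/16| = |443*16 - 51*139|/(139*16) = 1/2224, and |x - 137/43| = |443*43 - 137*139|/(139*43) = 6/5977.
Cross-multiplying, 1*5977 = 5977 < 13344 = 6*2224, so 1/2224 is smaller: the convergent 51/16 is closer to x than 137/43.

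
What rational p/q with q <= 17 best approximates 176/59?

3/1

Expand x = 176/59 as a continued fraction with the Euclidean algorithm:
  176 = 2*59 + 58, so a_0 = 2.
  59 = 1*58 + 1, so a_1 = 1.
  58 = 58*1 + 0, so a_2 = 58.
so x = [2; 1, 58].
Convergents (p_i = a_i*p_{i-1} + p_{i-2}, q_i = a_i*q_{i-1} + q_{i-2} with p_{-2}=0, p_{-1}=1, q_{-2}=1, q_{-1}=0), until the denominator exceeds 17:
  i=0: a_0=2, p_0 = 2*1 + 0 = 2, q_0 = 2*0 + 1 = 1.
  i=1: a_1=1, p_1 = 1*2 + 1 = 3, q_1 = 1*1 + 0 = 1.
  i=2: a_2=58, p_2 = 58*3 + 2 = 176, q_2 = 58*1 + 1 = 59.
q_2 = 59 > 17, so the last convergent with denominator <= 17 is p_1/q_1 = 3/1.
The closest fraction with denominator <= 17 is either p_1/q_1 or the intermediate fraction (k*p_1 + p_0)/(k*q_1 + q_0) with the largest k >= 1 whose denominator stays <= 17; these approach x as k grows, and every other convergent or intermediate fraction in range is farther away.
Largest k: floor((17 - q_0)/q_1) = floor((17 - 1)/1) = 16.
That gives (16*3 + 2)/(16*1 + 1) = 50/17.
Compare the errors: |x - 3/1| = |176*1 - 3*59|/(59*1) = 1/59, and |x - 50/17| = |176*17 - 50*59|/(59*17) = 42/1003.
Cross-multiplying, 1*1003 = 1003 < 2478 = 42*59, so 1/59 is smaller: the convergent 3/1 is closer to x than 50/17.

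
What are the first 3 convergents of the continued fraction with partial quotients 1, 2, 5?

1/1, 3/2, 16/11

Using the convergent recurrence p_i = a_i*p_{i-1} + p_{i-2}, q_i = a_i*q_{i-1} + q_{i-2} with p_{-2}=0, p_{-1}=1, q_{-2}=1, q_{-1}=0:
  i=0: a_0=1, p_0 = 1*1 + 0 = 1, q_0 = 1*0 + 1 = 1.
  i=1: a_1=2, p_1 = 2*1 + 1 = 3, q_1 = 2*1 + 0 = 2.
  i=2: a_2=5, p_2 = 5*3 + 1 = 16, q_2 = 5*2 + 1 = 11.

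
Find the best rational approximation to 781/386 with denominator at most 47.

87/43

Expand x = 781/386 as a continued fraction with the Euclidean algorithm:
  781 = 2*386 + 9, so a_0 = 2.
  386 = 42*9 + 8, so a_1 = 42.
  9 = 1*8 + 1, so a_2 = 1.
  8 = 8*1 + 0, so a_3 = 8.
so x = [2; 42, 1, 8].
Convergents (p_i = a_i*p_{i-1} + p_{i-2}, q_i = a_i*q_{i-1} + q_{i-2} with p_{-2}=0, p_{-1}=1, q_{-2}=1, q_{-1}=0), until the denominator exceeds 47:
  i=0: a_0=2, p_0 = 2*1 + 0 = 2, q_0 = 2*0 + 1 = 1.
  i=1: a_1=42, p_1 = 42*2 + 1 = 85, q_1 = 42*1 + 0 = 42.
  i=2: a_2=1, p_2 = 1*85 + 2 = 87, q_2 = 1*42 + 1 = 43.
  i=3: a_3=8, p_3 = 8*87 + 85 = 781, q_3 = 8*43 + 42 = 386.
q_3 = 386 > 47, so the last convergent with denominator <= 47 is p_2/q_2 = 87/43.
The closest fraction with denominator <= 47 is either p_2/q_2 or the intermediate fraction (k*p_2 + p_1)/(k*q_2 + q_1) with the largest k >= 1 whose denominator stays <= 47; these approach x as k grows, and every other convergent or intermediate fraction in range is farther away.
Largest k: floor((47 - q_1)/q_2) = floor((47 - 42)/43) = 0.
Since k = 0, no intermediate fraction beyond p_2/q_2 has denominator <= 47, so the convergent 87/43 is the closest (its error is |781*43 - 87*386|/(386*43) = 1/16598).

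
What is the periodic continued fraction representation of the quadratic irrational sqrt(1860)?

[43; (7, 1, 4, 1, 7, 86)]

Write x_i = (sqrt(1860) + m_i)/d_i with (m_0, d_0) = (0, 1). a_0 = floor(sqrt(1860)) = 43, since 43^2 = 1849 <= 1860 < 1936 = 44^2.
Iterate m_{i+1} = d_i*a_i - m_i, d_{i+1} = (1860 - m_{i+1}^2)/d_i, a_{i+1} = floor((a_0 + m_{i+1})/d_{i+1}):
  m_1 = 1*43 - 0 = 43, d_1 = (1860 - 43^2)/1 = 11/1 = 11, a_1 = floor((43 + 43)/11) = 7.
  m_2 = 11*7 - 43 = 34, d_2 = (1860 - 34^2)/11 = 704/11 = 64, a_2 = floor((43 + 34)/64) = 1.
  m_3 = 64*1 - 34 = 30, d_3 = (1860 - 30^2)/64 = 960/64 = 15, a_3 = floor((43 + 30)/15) = 4.
  m_4 = 15*4 - 30 = 30, d_4 = (1860 - 30^2)/15 = 960/15 = 64, a_4 = floor((43 + 30)/64) = 1.
  m_5 = 64*1 - 30 = 34, d_5 = (1860 - 34^2)/64 = 704/64 = 11, a_5 = floor((43 + 34)/11) = 7.
  m_6 = 11*7 - 34 = 43, d_6 = (1860 - 43^2)/11 = 11/11 = 1, a_6 = floor((43 + 43)/1) = 86.
  m_7 = 1*86 - 43 = 43, d_7 = (1860 - 43^2)/1 = 11/1 = 11: (m_7, d_7) = (m_1, d_1) = (43, 11), so from here the quotients repeat a_1, ..., a_6; the period length is 6.
Hence the expansion of sqrt(1860) is a_0 = 43 followed by the repeating block 7, 1, 4, 1, 7, 86 (period 6).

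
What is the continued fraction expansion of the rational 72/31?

[2; 3, 10]

Run the Euclidean algorithm on 72 and 31; the successive quotients are the partial quotients a_0, a_1, ... (each step inverts the fractional part left over by the previous one):
  72 = 2*31 + 10, so a_0 = 2.
  31 = 3*10 + 1, so a_1 = 3.
  10 = 10*1 + 0, so a_2 = 10.
The remainder reaches 0 after 3 divisions, so the expansion has 3 partial quotients, read off in order.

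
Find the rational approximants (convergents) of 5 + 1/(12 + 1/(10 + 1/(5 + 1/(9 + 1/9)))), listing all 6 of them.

5/1, 61/12, 615/121, 3136/617, 28839/5674, 262687/51683

Using the convergent recurrence p_i = a_i*p_{i-1} + p_{i-2}, q_i = a_i*q_{i-1} + q_{i-2} with p_{-2}=0, p_{-1}=1, q_{-2}=1, q_{-1}=0:
  i=0: a_0=5, p_0 = 5*1 + 0 = 5, q_0 = 5*0 + 1 = 1.
  i=1: a_1=12, p_1 = 12*5 + 1 = 61, q_1 = 12*1 + 0 = 12.
  i=2: a_2=10, p_2 = 10*61 + 5 = 615, q_2 = 10*12 + 1 = 121.
  i=3: a_3=5, p_3 = 5*615 + 61 = 3136, q_3 = 5*121 + 12 = 617.
  i=4: a_4=9, p_4 = 9*3136 + 615 = 28839, q_4 = 9*617 + 121 = 5674.
  i=5: a_5=9, p_5 = 9*28839 + 3136 = 262687, q_5 = 9*5674 + 617 = 51683.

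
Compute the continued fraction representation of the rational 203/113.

Run the Euclidean algorithm on 203 and 113; the successive quotients are the partial quotients a_0, a_1, ... (each step inverts the fractional part left over by the previous one):
  203 = 1*113 + 90, so a_0 = 1.
  113 = 1*90 + 23, so a_1 = 1.
  90 = 3*23 + 21, so a_2 = 3.
  23 = 1*21 + 2, so a_3 = 1.
  21 = 10*2 + 1, so a_4 = 10.
  2 = 2*1 + 0, so a_5 = 2.
The remainder reaches 0 after 6 divisions, so the expansion has 6 partial quotients, read off in order.

[1; 1, 3, 1, 10, 2]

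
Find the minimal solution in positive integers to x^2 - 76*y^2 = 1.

First expand sqrt(76) as a continued fraction. With x_i = (sqrt(76) + m_i)/d_i and (m_0, d_0) = (0, 1): a_0 = floor(sqrt(76)) = 8, since 8^2 = 64 <= 76 < 81 = 9^2.
Iterate m_{i+1} = d_i*a_i - m_i, d_{i+1} = (76 - m_{i+1}^2)/d_i, a_{i+1} = floor((a_0 + m_{i+1})/d_{i+1}):
  m_1 = 1*8 - 0 = 8, d_1 = (76 - 8^2)/1 = 12/1 = 12, a_1 = floor((8 + 8)/12) = 1.
  m_2 = 12*1 - 8 = 4, d_2 = (76 - 4^2)/12 = 60/12 = 5, a_2 = floor((8 + 4)/5) = 2.
  m_3 = 5*2 - 4 = 6, d_3 = (76 - 6^2)/5 = 40/5 = 8, a_3 = floor((8 + 6)/8) = 1.
  m_4 = 8*1 - 6 = 2, d_4 = (76 - 2^2)/8 = 72/8 = 9, a_4 = floor((8 + 2)/9) = 1.
  m_5 = 9*1 - 2 = 7, d_5 = (76 - 7^2)/9 = 27/9 = 3, a_5 = floor((8 + 7)/3) = 5.
  m_6 = 3*5 - 7 = 8, d_6 = (76 - 8^2)/3 = 12/3 = 4, a_6 = floor((8 + 8)/4) = 4.
  m_7 = 4*4 - 8 = 8, d_7 = (76 - 8^2)/4 = 12/4 = 3, a_7 = floor((8 + 8)/3) = 5.
  m_8 = 3*5 - 8 = 7, d_8 = (76 - 7^2)/3 = 27/3 = 9, a_8 = floor((8 + 7)/9) = 1.
  m_9 = 9*1 - 7 = 2, d_9 = (76 - 2^2)/9 = 72/9 = 8, a_9 = floor((8 + 2)/8) = 1.
  m_10 = 8*1 - 2 = 6, d_10 = (76 - 6^2)/8 = 40/8 = 5, a_10 = floor((8 + 6)/5) = 2.
  m_11 = 5*2 - 6 = 4, d_11 = (76 - 4^2)/5 = 60/5 = 12, a_11 = floor((8 + 4)/12) = 1.
  m_12 = 12*1 - 4 = 8, d_12 = (76 - 8^2)/12 = 12/12 = 1, a_12 = floor((8 + 8)/1) = 16.
  m_13 = 1*16 - 8 = 8, d_13 = (76 - 8^2)/1 = 12/1 = 12: (m_13, d_13) = (m_1, d_1) = (8, 12), so from here the quotients repeat a_1, ..., a_12; the period length is 12.
So sqrt(76) = [8; (1, 2, 1, 1, 5, 4, 5, 1, 1, 2, 1, 16)] with period length k = 12.
k is even, so the fundamental solution of x^2 - 76y^2 = 1 is (p_{k-1}, q_{k-1}) = (p_11, q_11); compute convergents through index 11.
Convergents (p_i = a_i*p_{i-1} + p_{i-2}, q_i = a_i*q_{i-1} + q_{i-2} with p_{-2}=0, p_{-1}=1, q_{-2}=1, q_{-1}=0):
  i=0: a_0=8, p_0 = 8*1 + 0 = 8, q_0 = 8*0 + 1 = 1.
  i=1: a_1=1, p_1 = 1*8 + 1 = 9, q_1 = 1*1 + 0 = 1.
  i=2: a_2=2, p_2 = 2*9 + 8 = 26, q_2 = 2*1 + 1 = 3.
  i=3: a_3=1, p_3 = 1*26 + 9 = 35, q_3 = 1*3 + 1 = 4.
  i=4: a_4=1, p_4 = 1*35 + 26 = 61, q_4 = 1*4 + 3 = 7.
  i=5: a_5=5, p_5 = 5*61 + 35 = 340, q_5 = 5*7 + 4 = 39.
  i=6: a_6=4, p_6 = 4*340 + 61 = 1421, q_6 = 4*39 + 7 = 163.
  i=7: a_7=5, p_7 = 5*1421 + 340 = 7445, q_7 = 5*163 + 39 = 854.
  i=8: a_8=1, p_8 = 1*7445 + 1421 = 8866, q_8 = 1*854 + 163 = 1017.
  i=9: a_9=1, p_9 = 1*8866 + 7445 = 16311, q_9 = 1*1017 + 854 = 1871.
  i=10: a_10=2, p_10 = 2*16311 + 8866 = 41488, q_10 = 2*1871 + 1017 = 4759.
  i=11: a_11=1, p_11 = 1*41488 + 16311 = 57799, q_11 = 1*4759 + 1871 = 6630.
Check: 57799^2 - 76*6630^2 = 3340724401 - 3340724400 = 1, so (x, y) = (57799, 6630) solves the equation, and by the theorem it is the least positive solution.

(x, y) = (57799, 6630)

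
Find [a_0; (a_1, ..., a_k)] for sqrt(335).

[18; (3, 3, 3, 36)]

Write x_i = (sqrt(335) + m_i)/d_i with (m_0, d_0) = (0, 1). a_0 = floor(sqrt(335)) = 18, since 18^2 = 324 <= 335 < 361 = 19^2.
Iterate m_{i+1} = d_i*a_i - m_i, d_{i+1} = (335 - m_{i+1}^2)/d_i, a_{i+1} = floor((a_0 + m_{i+1})/d_{i+1}):
  m_1 = 1*18 - 0 = 18, d_1 = (335 - 18^2)/1 = 11/1 = 11, a_1 = floor((18 + 18)/11) = 3.
  m_2 = 11*3 - 18 = 15, d_2 = (335 - 15^2)/11 = 110/11 = 10, a_2 = floor((18 + 15)/10) = 3.
  m_3 = 10*3 - 15 = 15, d_3 = (335 - 15^2)/10 = 110/10 = 11, a_3 = floor((18 + 15)/11) = 3.
  m_4 = 11*3 - 15 = 18, d_4 = (335 - 18^2)/11 = 11/11 = 1, a_4 = floor((18 + 18)/1) = 36.
  m_5 = 1*36 - 18 = 18, d_5 = (335 - 18^2)/1 = 11/1 = 11: (m_5, d_5) = (m_1, d_1) = (18, 11), so from here the quotients repeat a_1, ..., a_4; the period length is 4.
Hence the expansion of sqrt(335) is a_0 = 18 followed by the repeating block 3, 3, 3, 36 (period 4).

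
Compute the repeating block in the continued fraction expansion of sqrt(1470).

[38; (2, 1, 14, 1, 2, 76)]

Write x_i = (sqrt(1470) + m_i)/d_i with (m_0, d_0) = (0, 1). a_0 = floor(sqrt(1470)) = 38, since 38^2 = 1444 <= 1470 < 1521 = 39^2.
Iterate m_{i+1} = d_i*a_i - m_i, d_{i+1} = (1470 - m_{i+1}^2)/d_i, a_{i+1} = floor((a_0 + m_{i+1})/d_{i+1}):
  m_1 = 1*38 - 0 = 38, d_1 = (1470 - 38^2)/1 = 26/1 = 26, a_1 = floor((38 + 38)/26) = 2.
  m_2 = 26*2 - 38 = 14, d_2 = (1470 - 14^2)/26 = 1274/26 = 49, a_2 = floor((38 + 14)/49) = 1.
  m_3 = 49*1 - 14 = 35, d_3 = (1470 - 35^2)/49 = 245/49 = 5, a_3 = floor((38 + 35)/5) = 14.
  m_4 = 5*14 - 35 = 35, d_4 = (1470 - 35^2)/5 = 245/5 = 49, a_4 = floor((38 + 35)/49) = 1.
  m_5 = 49*1 - 35 = 14, d_5 = (1470 - 14^2)/49 = 1274/49 = 26, a_5 = floor((38 + 14)/26) = 2.
  m_6 = 26*2 - 14 = 38, d_6 = (1470 - 38^2)/26 = 26/26 = 1, a_6 = floor((38 + 38)/1) = 76.
  m_7 = 1*76 - 38 = 38, d_7 = (1470 - 38^2)/1 = 26/1 = 26: (m_7, d_7) = (m_1, d_1) = (38, 26), so from here the quotients repeat a_1, ..., a_6; the period length is 6.
Hence the expansion of sqrt(1470) is a_0 = 38 followed by the repeating block 2, 1, 14, 1, 2, 76 (period 6).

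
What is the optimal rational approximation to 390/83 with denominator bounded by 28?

Expand x = 390/83 as a continued fraction with the Euclidean algorithm:
  390 = 4*83 + 58, so a_0 = 4.
  83 = 1*58 + 25, so a_1 = 1.
  58 = 2*25 + 8, so a_2 = 2.
  25 = 3*8 + 1, so a_3 = 3.
  8 = 8*1 + 0, so a_4 = 8.
so x = [4; 1, 2, 3, 8].
Convergents (p_i = a_i*p_{i-1} + p_{i-2}, q_i = a_i*q_{i-1} + q_{i-2} with p_{-2}=0, p_{-1}=1, q_{-2}=1, q_{-1}=0), until the denominator exceeds 28:
  i=0: a_0=4, p_0 = 4*1 + 0 = 4, q_0 = 4*0 + 1 = 1.
  i=1: a_1=1, p_1 = 1*4 + 1 = 5, q_1 = 1*1 + 0 = 1.
  i=2: a_2=2, p_2 = 2*5 + 4 = 14, q_2 = 2*1 + 1 = 3.
  i=3: a_3=3, p_3 = 3*14 + 5 = 47, q_3 = 3*3 + 1 = 10.
  i=4: a_4=8, p_4 = 8*47 + 14 = 390, q_4 = 8*10 + 3 = 83.
q_4 = 83 > 28, so the last convergent with denominator <= 28 is p_3/q_3 = 47/10.
The closest fraction with denominator <= 28 is either p_3/q_3 or the intermediate fraction (k*p_3 + p_2)/(k*q_3 + q_2) with the largest k >= 1 whose denominator stays <= 28; these approach x as k grows, and every other convergent or intermediate fraction in range is farther away.
Largest k: floor((28 - q_2)/q_3) = floor((28 - 3)/10) = 2.
That gives (2*47 + 14)/(2*10 + 3) = 108/23.
Compare the errors: |x - 47/10| = |390*10 - 47*83|/(83*10) = 1/830, and |x - 108/23| = |390*23 - 108*83|/(83*23) = 6/1909.
Cross-multiplying, 1*1909 = 1909 < 4980 = 6*830, so 1/830 is smaller: the convergent 47/10 is closer to x than 108/23.

47/10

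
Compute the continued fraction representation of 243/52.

[4; 1, 2, 17]

Run the Euclidean algorithm on 243 and 52; the successive quotients are the partial quotients a_0, a_1, ... (each step inverts the fractional part left over by the previous one):
  243 = 4*52 + 35, so a_0 = 4.
  52 = 1*35 + 17, so a_1 = 1.
  35 = 2*17 + 1, so a_2 = 2.
  17 = 17*1 + 0, so a_3 = 17.
The remainder reaches 0 after 4 divisions, so the expansion has 4 partial quotients, read off in order.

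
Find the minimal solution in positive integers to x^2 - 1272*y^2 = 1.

First expand sqrt(1272) as a continued fraction. With x_i = (sqrt(1272) + m_i)/d_i and (m_0, d_0) = (0, 1): a_0 = floor(sqrt(1272)) = 35, since 35^2 = 1225 <= 1272 < 1296 = 36^2.
Iterate m_{i+1} = d_i*a_i - m_i, d_{i+1} = (1272 - m_{i+1}^2)/d_i, a_{i+1} = floor((a_0 + m_{i+1})/d_{i+1}):
  m_1 = 1*35 - 0 = 35, d_1 = (1272 - 35^2)/1 = 47/1 = 47, a_1 = floor((35 + 35)/47) = 1.
  m_2 = 47*1 - 35 = 12, d_2 = (1272 - 12^2)/47 = 1128/47 = 24, a_2 = floor((35 + 12)/24) = 1.
  m_3 = 24*1 - 12 = 12, d_3 = (1272 - 12^2)/24 = 1128/24 = 47, a_3 = floor((35 + 12)/47) = 1.
  m_4 = 47*1 - 12 = 35, d_4 = (1272 - 35^2)/47 = 47/47 = 1, a_4 = floor((35 + 35)/1) = 70.
  m_5 = 1*70 - 35 = 35, d_5 = (1272 - 35^2)/1 = 47/1 = 47: (m_5, d_5) = (m_1, d_1) = (35, 47), so from here the quotients repeat a_1, ..., a_4; the period length is 4.
So sqrt(1272) = [35; (1, 1, 1, 70)] with period length k = 4.
k is even, so the fundamental solution of x^2 - 1272y^2 = 1 is (p_{k-1}, q_{k-1}) = (p_3, q_3); compute convergents through index 3.
Convergents (p_i = a_i*p_{i-1} + p_{i-2}, q_i = a_i*q_{i-1} + q_{i-2} with p_{-2}=0, p_{-1}=1, q_{-2}=1, q_{-1}=0):
  i=0: a_0=35, p_0 = 35*1 + 0 = 35, q_0 = 35*0 + 1 = 1.
  i=1: a_1=1, p_1 = 1*35 + 1 = 36, q_1 = 1*1 + 0 = 1.
  i=2: a_2=1, p_2 = 1*36 + 35 = 71, q_2 = 1*1 + 1 = 2.
  i=3: a_3=1, p_3 = 1*71 + 36 = 107, q_3 = 1*2 + 1 = 3.
Check: 107^2 - 1272*3^2 = 11449 - 11448 = 1, so (x, y) = (107, 3) solves the equation, and by the theorem it is the least positive solution.

(x, y) = (107, 3)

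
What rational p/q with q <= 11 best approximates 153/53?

26/9

Expand x = 153/53 as a continued fraction with the Euclidean algorithm:
  153 = 2*53 + 47, so a_0 = 2.
  53 = 1*47 + 6, so a_1 = 1.
  47 = 7*6 + 5, so a_2 = 7.
  6 = 1*5 + 1, so a_3 = 1.
  5 = 5*1 + 0, so a_4 = 5.
so x = [2; 1, 7, 1, 5].
Convergents (p_i = a_i*p_{i-1} + p_{i-2}, q_i = a_i*q_{i-1} + q_{i-2} with p_{-2}=0, p_{-1}=1, q_{-2}=1, q_{-1}=0), until the denominator exceeds 11:
  i=0: a_0=2, p_0 = 2*1 + 0 = 2, q_0 = 2*0 + 1 = 1.
  i=1: a_1=1, p_1 = 1*2 + 1 = 3, q_1 = 1*1 + 0 = 1.
  i=2: a_2=7, p_2 = 7*3 + 2 = 23, q_2 = 7*1 + 1 = 8.
  i=3: a_3=1, p_3 = 1*23 + 3 = 26, q_3 = 1*8 + 1 = 9.
  i=4: a_4=5, p_4 = 5*26 + 23 = 153, q_4 = 5*9 + 8 = 53.
q_4 = 53 > 11, so the last convergent with denominator <= 11 is p_3/q_3 = 26/9.
The closest fraction with denominator <= 11 is either p_3/q_3 or the intermediate fraction (k*p_3 + p_2)/(k*q_3 + q_2) with the largest k >= 1 whose denominator stays <= 11; these approach x as k grows, and every other convergent or intermediate fraction in range is farther away.
Largest k: floor((11 - q_2)/q_3) = floor((11 - 8)/9) = 0.
Since k = 0, no intermediate fraction beyond p_3/q_3 has denominator <= 11, so the convergent 26/9 is the closest (its error is |153*9 - 26*53|/(53*9) = 1/477).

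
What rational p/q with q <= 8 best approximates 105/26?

4/1

Expand x = 105/26 as a continued fraction with the Euclidean algorithm:
  105 = 4*26 + 1, so a_0 = 4.
  26 = 26*1 + 0, so a_1 = 26.
so x = [4; 26].
Convergents (p_i = a_i*p_{i-1} + p_{i-2}, q_i = a_i*q_{i-1} + q_{i-2} with p_{-2}=0, p_{-1}=1, q_{-2}=1, q_{-1}=0), until the denominator exceeds 8:
  i=0: a_0=4, p_0 = 4*1 + 0 = 4, q_0 = 4*0 + 1 = 1.
  i=1: a_1=26, p_1 = 26*4 + 1 = 105, q_1 = 26*1 + 0 = 26.
q_1 = 26 > 8, so the last convergent with denominator <= 8 is p_0/q_0 = 4/1.
The closest fraction with denominator <= 8 is either p_0/q_0 or the intermediate fraction (k*p_0 + p_{-1})/(k*q_0 + q_{-1}) with the largest k >= 1 whose denominator stays <= 8; these approach x as k grows, and every other convergent or intermediate fraction in range is farther away.
Largest k: floor((8 - q_{-1})/q_0) = floor((8 - 0)/1) = 8 (using the seeds p_{-1} = 1, q_{-1} = 0).
That gives (8*4 + 1)/(8*1 + 0) = 33/8.
Compare the errors: |x - 4/1| = |105*1 - 4*26|/(26*1) = 1/26, and |x - 33/8| = |105*8 - 33*26|/(26*8) = 18/208.
Cross-multiplying, 1*208 = 208 < 468 = 18*26, so 1/26 is smaller: the convergent 4/1 is closer to x than 33/8.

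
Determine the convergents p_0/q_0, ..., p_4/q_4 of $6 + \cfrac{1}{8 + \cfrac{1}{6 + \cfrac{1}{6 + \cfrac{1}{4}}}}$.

Using the convergent recurrence p_i = a_i*p_{i-1} + p_{i-2}, q_i = a_i*q_{i-1} + q_{i-2} with p_{-2}=0, p_{-1}=1, q_{-2}=1, q_{-1}=0:
  i=0: a_0=6, p_0 = 6*1 + 0 = 6, q_0 = 6*0 + 1 = 1.
  i=1: a_1=8, p_1 = 8*6 + 1 = 49, q_1 = 8*1 + 0 = 8.
  i=2: a_2=6, p_2 = 6*49 + 6 = 300, q_2 = 6*8 + 1 = 49.
  i=3: a_3=6, p_3 = 6*300 + 49 = 1849, q_3 = 6*49 + 8 = 302.
  i=4: a_4=4, p_4 = 4*1849 + 300 = 7696, q_4 = 4*302 + 49 = 1257.

6/1, 49/8, 300/49, 1849/302, 7696/1257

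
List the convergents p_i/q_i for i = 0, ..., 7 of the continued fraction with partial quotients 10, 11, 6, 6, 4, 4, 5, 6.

Using the convergent recurrence p_i = a_i*p_{i-1} + p_{i-2}, q_i = a_i*q_{i-1} + q_{i-2} with p_{-2}=0, p_{-1}=1, q_{-2}=1, q_{-1}=0:
  i=0: a_0=10, p_0 = 10*1 + 0 = 10, q_0 = 10*0 + 1 = 1.
  i=1: a_1=11, p_1 = 11*10 + 1 = 111, q_1 = 11*1 + 0 = 11.
  i=2: a_2=6, p_2 = 6*111 + 10 = 676, q_2 = 6*11 + 1 = 67.
  i=3: a_3=6, p_3 = 6*676 + 111 = 4167, q_3 = 6*67 + 11 = 413.
  i=4: a_4=4, p_4 = 4*4167 + 676 = 17344, q_4 = 4*413 + 67 = 1719.
  i=5: a_5=4, p_5 = 4*17344 + 4167 = 73543, q_5 = 4*1719 + 413 = 7289.
  i=6: a_6=5, p_6 = 5*73543 + 17344 = 385059, q_6 = 5*7289 + 1719 = 38164.
  i=7: a_7=6, p_7 = 6*385059 + 73543 = 2383897, q_7 = 6*38164 + 7289 = 236273.

10/1, 111/11, 676/67, 4167/413, 17344/1719, 73543/7289, 385059/38164, 2383897/236273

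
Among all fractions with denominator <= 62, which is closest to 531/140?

110/29

Expand x = 531/140 as a continued fraction with the Euclidean algorithm:
  531 = 3*140 + 111, so a_0 = 3.
  140 = 1*111 + 29, so a_1 = 1.
  111 = 3*29 + 24, so a_2 = 3.
  29 = 1*24 + 5, so a_3 = 1.
  24 = 4*5 + 4, so a_4 = 4.
  5 = 1*4 + 1, so a_5 = 1.
  4 = 4*1 + 0, so a_6 = 4.
so x = [3; 1, 3, 1, 4, 1, 4].
Convergents (p_i = a_i*p_{i-1} + p_{i-2}, q_i = a_i*q_{i-1} + q_{i-2} with p_{-2}=0, p_{-1}=1, q_{-2}=1, q_{-1}=0), until the denominator exceeds 62:
  i=0: a_0=3, p_0 = 3*1 + 0 = 3, q_0 = 3*0 + 1 = 1.
  i=1: a_1=1, p_1 = 1*3 + 1 = 4, q_1 = 1*1 + 0 = 1.
  i=2: a_2=3, p_2 = 3*4 + 3 = 15, q_2 = 3*1 + 1 = 4.
  i=3: a_3=1, p_3 = 1*15 + 4 = 19, q_3 = 1*4 + 1 = 5.
  i=4: a_4=4, p_4 = 4*19 + 15 = 91, q_4 = 4*5 + 4 = 24.
  i=5: a_5=1, p_5 = 1*91 + 19 = 110, q_5 = 1*24 + 5 = 29.
  i=6: a_6=4, p_6 = 4*110 + 91 = 531, q_6 = 4*29 + 24 = 140.
q_6 = 140 > 62, so the last convergent with denominator <= 62 is p_5/q_5 = 110/29.
The closest fraction with denominator <= 62 is either p_5/q_5 or the intermediate fraction (k*p_5 + p_4)/(k*q_5 + q_4) with the largest k >= 1 whose denominator stays <= 62; these approach x as k grows, and every other convergent or intermediate fraction in range is farther away.
Largest k: floor((62 - q_4)/q_5) = floor((62 - 24)/29) = 1.
That gives (1*110 + 91)/(1*29 + 24) = 201/53.
Compare the errors: |x - 110/29| = |531*29 - 110*140|/(140*29) = 1/4060, and |x - 201/53| = |531*53 - 201*140|/(140*53) = 3/7420.
Cross-multiplying, 1*7420 = 7420 < 12180 = 3*4060, so 1/4060 is smaller: the convergent 110/29 is closer to x than 201/53.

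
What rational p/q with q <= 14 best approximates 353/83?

Expand x = 353/83 as a continued fraction with the Euclidean algorithm:
  353 = 4*83 + 21, so a_0 = 4.
  83 = 3*21 + 20, so a_1 = 3.
  21 = 1*20 + 1, so a_2 = 1.
  20 = 20*1 + 0, so a_3 = 20.
so x = [4; 3, 1, 20].
Convergents (p_i = a_i*p_{i-1} + p_{i-2}, q_i = a_i*q_{i-1} + q_{i-2} with p_{-2}=0, p_{-1}=1, q_{-2}=1, q_{-1}=0), until the denominator exceeds 14:
  i=0: a_0=4, p_0 = 4*1 + 0 = 4, q_0 = 4*0 + 1 = 1.
  i=1: a_1=3, p_1 = 3*4 + 1 = 13, q_1 = 3*1 + 0 = 3.
  i=2: a_2=1, p_2 = 1*13 + 4 = 17, q_2 = 1*3 + 1 = 4.
  i=3: a_3=20, p_3 = 20*17 + 13 = 353, q_3 = 20*4 + 3 = 83.
q_3 = 83 > 14, so the last convergent with denominator <= 14 is p_2/q_2 = 17/4.
The closest fraction with denominator <= 14 is either p_2/q_2 or the intermediate fraction (k*p_2 + p_1)/(k*q_2 + q_1) with the largest k >= 1 whose denominator stays <= 14; these approach x as k grows, and every other convergent or intermediate fraction in range is farther away.
Largest k: floor((14 - q_1)/q_2) = floor((14 - 3)/4) = 2.
That gives (2*17 + 13)/(2*4 + 3) = 47/11.
Compare the errors: |x - 17/4| = |353*4 - 17*83|/(83*4) = 1/332, and |x - 47/11| = |353*11 - 47*83|/(83*11) = 18/913.
Cross-multiplying, 1*913 = 913 < 5976 = 18*332, so 1/332 is smaller: the convergent 17/4 is closer to x than 47/11.

17/4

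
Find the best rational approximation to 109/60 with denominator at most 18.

Expand x = 109/60 as a continued fraction with the Euclidean algorithm:
  109 = 1*60 + 49, so a_0 = 1.
  60 = 1*49 + 11, so a_1 = 1.
  49 = 4*11 + 5, so a_2 = 4.
  11 = 2*5 + 1, so a_3 = 2.
  5 = 5*1 + 0, so a_4 = 5.
so x = [1; 1, 4, 2, 5].
Convergents (p_i = a_i*p_{i-1} + p_{i-2}, q_i = a_i*q_{i-1} + q_{i-2} with p_{-2}=0, p_{-1}=1, q_{-2}=1, q_{-1}=0), until the denominator exceeds 18:
  i=0: a_0=1, p_0 = 1*1 + 0 = 1, q_0 = 1*0 + 1 = 1.
  i=1: a_1=1, p_1 = 1*1 + 1 = 2, q_1 = 1*1 + 0 = 1.
  i=2: a_2=4, p_2 = 4*2 + 1 = 9, q_2 = 4*1 + 1 = 5.
  i=3: a_3=2, p_3 = 2*9 + 2 = 20, q_3 = 2*5 + 1 = 11.
  i=4: a_4=5, p_4 = 5*20 + 9 = 109, q_4 = 5*11 + 5 = 60.
q_4 = 60 > 18, so the last convergent with denominator <= 18 is p_3/q_3 = 20/11.
The closest fraction with denominator <= 18 is either p_3/q_3 or the intermediate fraction (k*p_3 + p_2)/(k*q_3 + q_2) with the largest k >= 1 whose denominator stays <= 18; these approach x as k grows, and every other convergent or intermediate fraction in range is farther away.
Largest k: floor((18 - q_2)/q_3) = floor((18 - 5)/11) = 1.
That gives (1*20 + 9)/(1*11 + 5) = 29/16.
Compare the errors: |x - 20/11| = |109*11 - 20*60|/(60*11) = 1/660, and |x - 29/16| = |109*16 - 29*60|/(60*16) = 4/960.
Cross-multiplying, 1*960 = 960 < 2640 = 4*660, so 1/660 is smaller: the convergent 20/11 is closer to x than 29/16.

20/11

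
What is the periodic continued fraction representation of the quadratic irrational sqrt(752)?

Write x_i = (sqrt(752) + m_i)/d_i with (m_0, d_0) = (0, 1). a_0 = floor(sqrt(752)) = 27, since 27^2 = 729 <= 752 < 784 = 28^2.
Iterate m_{i+1} = d_i*a_i - m_i, d_{i+1} = (752 - m_{i+1}^2)/d_i, a_{i+1} = floor((a_0 + m_{i+1})/d_{i+1}):
  m_1 = 1*27 - 0 = 27, d_1 = (752 - 27^2)/1 = 23/1 = 23, a_1 = floor((27 + 27)/23) = 2.
  m_2 = 23*2 - 27 = 19, d_2 = (752 - 19^2)/23 = 391/23 = 17, a_2 = floor((27 + 19)/17) = 2.
  m_3 = 17*2 - 19 = 15, d_3 = (752 - 15^2)/17 = 527/17 = 31, a_3 = floor((27 + 15)/31) = 1.
  m_4 = 31*1 - 15 = 16, d_4 = (752 - 16^2)/31 = 496/31 = 16, a_4 = floor((27 + 16)/16) = 2.
  m_5 = 16*2 - 16 = 16, d_5 = (752 - 16^2)/16 = 496/16 = 31, a_5 = floor((27 + 16)/31) = 1.
  m_6 = 31*1 - 16 = 15, d_6 = (752 - 15^2)/31 = 527/31 = 17, a_6 = floor((27 + 15)/17) = 2.
  m_7 = 17*2 - 15 = 19, d_7 = (752 - 19^2)/17 = 391/17 = 23, a_7 = floor((27 + 19)/23) = 2.
  m_8 = 23*2 - 19 = 27, d_8 = (752 - 27^2)/23 = 23/23 = 1, a_8 = floor((27 + 27)/1) = 54.
  m_9 = 1*54 - 27 = 27, d_9 = (752 - 27^2)/1 = 23/1 = 23: (m_9, d_9) = (m_1, d_1) = (27, 23), so from here the quotients repeat a_1, ..., a_8; the period length is 8.
Hence the expansion of sqrt(752) is a_0 = 27 followed by the repeating block 2, 2, 1, 2, 1, 2, 2, 54 (period 8).

[27; (2, 2, 1, 2, 1, 2, 2, 54)]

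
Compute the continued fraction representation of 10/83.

Run the Euclidean algorithm on 10 and 83; the successive quotients are the partial quotients a_0, a_1, ... (each step inverts the fractional part left over by the previous one):
  10 = 0*83 + 10, so a_0 = 0.
  83 = 8*10 + 3, so a_1 = 8.
  10 = 3*3 + 1, so a_2 = 3.
  3 = 3*1 + 0, so a_3 = 3.
The remainder reaches 0 after 4 divisions, so the expansion has 4 partial quotients, read off in order.

[0; 8, 3, 3]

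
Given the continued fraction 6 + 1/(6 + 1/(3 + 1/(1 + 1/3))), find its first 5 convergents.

6/1, 37/6, 117/19, 154/25, 579/94

Using the convergent recurrence p_i = a_i*p_{i-1} + p_{i-2}, q_i = a_i*q_{i-1} + q_{i-2} with p_{-2}=0, p_{-1}=1, q_{-2}=1, q_{-1}=0:
  i=0: a_0=6, p_0 = 6*1 + 0 = 6, q_0 = 6*0 + 1 = 1.
  i=1: a_1=6, p_1 = 6*6 + 1 = 37, q_1 = 6*1 + 0 = 6.
  i=2: a_2=3, p_2 = 3*37 + 6 = 117, q_2 = 3*6 + 1 = 19.
  i=3: a_3=1, p_3 = 1*117 + 37 = 154, q_3 = 1*19 + 6 = 25.
  i=4: a_4=3, p_4 = 3*154 + 117 = 579, q_4 = 3*25 + 19 = 94.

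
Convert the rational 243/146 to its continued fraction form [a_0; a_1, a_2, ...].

Run the Euclidean algorithm on 243 and 146; the successive quotients are the partial quotients a_0, a_1, ... (each step inverts the fractional part left over by the previous one):
  243 = 1*146 + 97, so a_0 = 1.
  146 = 1*97 + 49, so a_1 = 1.
  97 = 1*49 + 48, so a_2 = 1.
  49 = 1*48 + 1, so a_3 = 1.
  48 = 48*1 + 0, so a_4 = 48.
The remainder reaches 0 after 5 divisions, so the expansion has 5 partial quotients, read off in order.

[1; 1, 1, 1, 48]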